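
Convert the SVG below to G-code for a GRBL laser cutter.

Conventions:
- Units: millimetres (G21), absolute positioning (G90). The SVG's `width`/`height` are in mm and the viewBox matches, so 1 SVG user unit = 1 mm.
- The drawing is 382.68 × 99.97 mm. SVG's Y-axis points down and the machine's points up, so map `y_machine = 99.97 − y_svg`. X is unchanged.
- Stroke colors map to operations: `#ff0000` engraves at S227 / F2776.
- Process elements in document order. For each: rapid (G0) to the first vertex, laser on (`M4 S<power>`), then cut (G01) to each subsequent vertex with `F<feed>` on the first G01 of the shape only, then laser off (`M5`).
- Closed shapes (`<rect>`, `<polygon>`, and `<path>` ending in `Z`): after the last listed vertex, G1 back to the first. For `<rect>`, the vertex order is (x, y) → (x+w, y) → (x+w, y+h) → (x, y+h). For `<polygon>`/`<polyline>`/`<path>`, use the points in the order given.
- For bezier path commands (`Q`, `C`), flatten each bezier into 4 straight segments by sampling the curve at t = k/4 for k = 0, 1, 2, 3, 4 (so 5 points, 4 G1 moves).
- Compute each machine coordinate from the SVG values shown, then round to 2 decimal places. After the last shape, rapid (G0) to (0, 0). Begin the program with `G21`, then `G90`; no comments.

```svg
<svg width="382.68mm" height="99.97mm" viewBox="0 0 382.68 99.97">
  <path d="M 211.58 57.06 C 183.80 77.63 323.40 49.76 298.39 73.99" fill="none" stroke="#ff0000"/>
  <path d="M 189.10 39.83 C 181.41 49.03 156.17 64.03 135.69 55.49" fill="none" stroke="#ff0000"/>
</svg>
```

1 u = 1 mm; y_m = 99.97 − y.

[1] `<path>` cubic bezier, #ff0000→engrave S227 F2776: (211.58,42.91) → (216.94,34.99) → (253.95,35.82) → (291.47,35.95) → (298.39,25.98)

[2] `<path>` cubic bezier, #ff0000→engrave S227 F2776: (189.10,60.14) → (180.39,52.61) → (167.19,45.66) → (151.59,42.03) → (135.69,44.48)

G21
G90
G0 X211.58 Y42.91
M4 S227
G01 X216.94 Y34.99 F2776
G01 X253.95 Y35.82
G01 X291.47 Y35.95
G01 X298.39 Y25.98
M5
G0 X189.10 Y60.14
M4 S227
G01 X180.39 Y52.61 F2776
G01 X167.19 Y45.66
G01 X151.59 Y42.03
G01 X135.69 Y44.48
M5
G0 X0.00 Y0.00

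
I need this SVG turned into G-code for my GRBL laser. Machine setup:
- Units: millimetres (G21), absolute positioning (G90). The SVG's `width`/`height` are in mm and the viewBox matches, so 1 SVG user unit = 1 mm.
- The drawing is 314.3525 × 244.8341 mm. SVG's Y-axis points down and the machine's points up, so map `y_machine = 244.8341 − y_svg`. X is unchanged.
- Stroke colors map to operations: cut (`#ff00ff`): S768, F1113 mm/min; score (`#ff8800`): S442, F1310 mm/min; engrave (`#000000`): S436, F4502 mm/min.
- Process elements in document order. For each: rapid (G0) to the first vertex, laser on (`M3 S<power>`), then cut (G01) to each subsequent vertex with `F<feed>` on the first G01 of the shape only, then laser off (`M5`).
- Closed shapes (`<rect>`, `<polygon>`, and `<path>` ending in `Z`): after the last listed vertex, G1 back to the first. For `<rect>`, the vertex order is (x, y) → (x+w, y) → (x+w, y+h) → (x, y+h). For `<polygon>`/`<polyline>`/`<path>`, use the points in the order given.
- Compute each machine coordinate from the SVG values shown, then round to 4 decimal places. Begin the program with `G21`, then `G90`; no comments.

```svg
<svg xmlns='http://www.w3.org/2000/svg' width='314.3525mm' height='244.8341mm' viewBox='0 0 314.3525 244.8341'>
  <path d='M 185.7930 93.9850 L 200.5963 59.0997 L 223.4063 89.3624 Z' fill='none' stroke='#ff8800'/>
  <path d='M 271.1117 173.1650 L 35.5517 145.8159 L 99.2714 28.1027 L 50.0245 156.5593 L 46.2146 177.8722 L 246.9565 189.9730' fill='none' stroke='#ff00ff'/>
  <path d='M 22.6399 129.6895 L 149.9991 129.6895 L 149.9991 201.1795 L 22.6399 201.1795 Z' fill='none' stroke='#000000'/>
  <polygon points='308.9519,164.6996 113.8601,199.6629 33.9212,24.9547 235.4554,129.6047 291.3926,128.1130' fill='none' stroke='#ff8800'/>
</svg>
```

1 u = 1 mm; y_m = 244.8341 − y.

[1] `<path>` regular polygon, #ff8800→score S442 F1310: (185.7930,150.8491) → (200.5963,185.7344) → (223.4063,155.4717) → (185.7930,150.8491) (closed)

[2] `<path>` open polyline, #ff00ff→cut S768 F1113: (271.1117,71.6691) → (35.5517,99.0182) → (99.2714,216.7314) → (50.0245,88.2748) → (46.2146,66.9619) → (246.9565,54.8611)

[3] `<path>` rectangle, #000000→engrave S436 F4502: (22.6399,115.1446) → (149.9991,115.1446) → (149.9991,43.6546) → (22.6399,43.6546) → (22.6399,115.1446) (closed)

[4] `<polygon>` closed polygon, #ff8800→score S442 F1310: (308.9519,80.1345) → (113.8601,45.1712) → (33.9212,219.8794) → (235.4554,115.2294) → (291.3926,116.7211) → (308.9519,80.1345) (closed)

G21
G90
G0 X185.7930 Y150.8491
M3 S442
G01 X200.5963 Y185.7344 F1310
G01 X223.4063 Y155.4717
G01 X185.7930 Y150.8491
M5
G0 X271.1117 Y71.6691
M3 S768
G01 X35.5517 Y99.0182 F1113
G01 X99.2714 Y216.7314
G01 X50.0245 Y88.2748
G01 X46.2146 Y66.9619
G01 X246.9565 Y54.8611
M5
G0 X22.6399 Y115.1446
M3 S436
G01 X149.9991 Y115.1446 F4502
G01 X149.9991 Y43.6546
G01 X22.6399 Y43.6546
G01 X22.6399 Y115.1446
M5
G0 X308.9519 Y80.1345
M3 S442
G01 X113.8601 Y45.1712 F1310
G01 X33.9212 Y219.8794
G01 X235.4554 Y115.2294
G01 X291.3926 Y116.7211
G01 X308.9519 Y80.1345
M5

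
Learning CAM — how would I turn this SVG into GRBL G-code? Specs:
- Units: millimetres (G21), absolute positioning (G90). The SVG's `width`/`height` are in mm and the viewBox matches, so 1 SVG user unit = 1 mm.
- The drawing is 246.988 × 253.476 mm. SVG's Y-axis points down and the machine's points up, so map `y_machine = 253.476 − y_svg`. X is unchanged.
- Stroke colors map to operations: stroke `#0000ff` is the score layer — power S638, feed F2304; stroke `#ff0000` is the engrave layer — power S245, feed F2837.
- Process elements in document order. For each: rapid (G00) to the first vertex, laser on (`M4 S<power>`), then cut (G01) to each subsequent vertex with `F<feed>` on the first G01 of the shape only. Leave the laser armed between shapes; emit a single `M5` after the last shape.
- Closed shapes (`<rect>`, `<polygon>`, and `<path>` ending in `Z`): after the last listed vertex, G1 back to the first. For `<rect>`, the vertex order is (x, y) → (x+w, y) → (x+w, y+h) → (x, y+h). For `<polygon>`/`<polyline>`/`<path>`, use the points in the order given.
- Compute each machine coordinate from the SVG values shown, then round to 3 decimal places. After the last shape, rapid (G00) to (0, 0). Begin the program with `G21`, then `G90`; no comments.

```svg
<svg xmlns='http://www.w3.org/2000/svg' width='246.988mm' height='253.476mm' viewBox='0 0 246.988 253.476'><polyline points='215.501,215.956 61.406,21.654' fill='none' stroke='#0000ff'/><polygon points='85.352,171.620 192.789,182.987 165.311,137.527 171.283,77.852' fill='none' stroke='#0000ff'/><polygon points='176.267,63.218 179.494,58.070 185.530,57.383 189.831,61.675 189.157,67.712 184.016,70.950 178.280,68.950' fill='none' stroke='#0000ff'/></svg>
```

G21
G90
G00 X215.501 Y37.520
M4 S638
G01 X61.406 Y231.822 F2304
G00 X85.352 Y81.856
M4 S638
G01 X192.789 Y70.489 F2304
G01 X165.311 Y115.949
G01 X171.283 Y175.624
G01 X85.352 Y81.856
G00 X176.267 Y190.258
M4 S638
G01 X179.494 Y195.406 F2304
G01 X185.530 Y196.093
G01 X189.831 Y191.801
G01 X189.157 Y185.764
G01 X184.016 Y182.526
G01 X178.280 Y184.526
G01 X176.267 Y190.258
M5
G00 X0.000 Y0.000

Since the viewBox matches the mm dimensions, user units are millimetres directly. The only transform is the Y-flip y_m = 253.476 − y_svg.

Shape 1 is a line segment drawn with `<polyline>`. Its stroke #0000ff means score at S638, F2304. After flipping Y the toolpath is (215.501,37.520) → (61.406,231.822).

Shape 2 is a closed polygon drawn with `<polygon>`. Its stroke #0000ff means score at S638, F2304. After flipping Y the toolpath is (85.352,81.856) → (192.789,70.489) → (165.311,115.949) → (171.283,175.624) → (85.352,81.856), returning to the start.

Shape 3 is a regular polygon drawn with `<polygon>`. Its stroke #0000ff means score at S638, F2304. After flipping Y the toolpath is (176.267,190.258) → (179.494,195.406) → (185.530,196.093) → (189.831,191.801) → (189.157,185.764) → (184.016,182.526) → (178.280,184.526) → (176.267,190.258), returning to the start.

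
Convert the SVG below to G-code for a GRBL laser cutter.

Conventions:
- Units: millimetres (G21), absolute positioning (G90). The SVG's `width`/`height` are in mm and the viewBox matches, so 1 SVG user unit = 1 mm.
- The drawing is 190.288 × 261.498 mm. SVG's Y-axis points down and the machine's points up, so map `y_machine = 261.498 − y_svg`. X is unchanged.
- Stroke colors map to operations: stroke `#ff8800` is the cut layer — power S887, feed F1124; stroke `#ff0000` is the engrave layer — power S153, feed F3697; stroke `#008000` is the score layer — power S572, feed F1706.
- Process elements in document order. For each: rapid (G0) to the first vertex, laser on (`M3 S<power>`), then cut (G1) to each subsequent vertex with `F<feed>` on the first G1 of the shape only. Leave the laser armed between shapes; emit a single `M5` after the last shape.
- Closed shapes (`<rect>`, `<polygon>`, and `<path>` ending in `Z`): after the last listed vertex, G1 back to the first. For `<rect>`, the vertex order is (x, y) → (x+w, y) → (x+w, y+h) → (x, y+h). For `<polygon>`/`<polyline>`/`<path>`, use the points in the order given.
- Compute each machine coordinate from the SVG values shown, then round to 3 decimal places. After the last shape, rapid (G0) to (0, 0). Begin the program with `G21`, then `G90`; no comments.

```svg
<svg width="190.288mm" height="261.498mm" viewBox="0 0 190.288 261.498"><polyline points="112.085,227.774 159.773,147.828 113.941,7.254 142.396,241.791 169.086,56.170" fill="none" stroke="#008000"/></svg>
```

1 u = 1 mm; y_m = 261.498 − y.

[1] `<polyline>` open polyline, #008000→score S572 F1706: (112.085,33.724) → (159.773,113.670) → (113.941,254.244) → (142.396,19.707) → (169.086,205.328)

G21
G90
G0 X112.085 Y33.724
M3 S572
G1 X159.773 Y113.670 F1706
G1 X113.941 Y254.244
G1 X142.396 Y19.707
G1 X169.086 Y205.328
M5
G0 X0.000 Y0.000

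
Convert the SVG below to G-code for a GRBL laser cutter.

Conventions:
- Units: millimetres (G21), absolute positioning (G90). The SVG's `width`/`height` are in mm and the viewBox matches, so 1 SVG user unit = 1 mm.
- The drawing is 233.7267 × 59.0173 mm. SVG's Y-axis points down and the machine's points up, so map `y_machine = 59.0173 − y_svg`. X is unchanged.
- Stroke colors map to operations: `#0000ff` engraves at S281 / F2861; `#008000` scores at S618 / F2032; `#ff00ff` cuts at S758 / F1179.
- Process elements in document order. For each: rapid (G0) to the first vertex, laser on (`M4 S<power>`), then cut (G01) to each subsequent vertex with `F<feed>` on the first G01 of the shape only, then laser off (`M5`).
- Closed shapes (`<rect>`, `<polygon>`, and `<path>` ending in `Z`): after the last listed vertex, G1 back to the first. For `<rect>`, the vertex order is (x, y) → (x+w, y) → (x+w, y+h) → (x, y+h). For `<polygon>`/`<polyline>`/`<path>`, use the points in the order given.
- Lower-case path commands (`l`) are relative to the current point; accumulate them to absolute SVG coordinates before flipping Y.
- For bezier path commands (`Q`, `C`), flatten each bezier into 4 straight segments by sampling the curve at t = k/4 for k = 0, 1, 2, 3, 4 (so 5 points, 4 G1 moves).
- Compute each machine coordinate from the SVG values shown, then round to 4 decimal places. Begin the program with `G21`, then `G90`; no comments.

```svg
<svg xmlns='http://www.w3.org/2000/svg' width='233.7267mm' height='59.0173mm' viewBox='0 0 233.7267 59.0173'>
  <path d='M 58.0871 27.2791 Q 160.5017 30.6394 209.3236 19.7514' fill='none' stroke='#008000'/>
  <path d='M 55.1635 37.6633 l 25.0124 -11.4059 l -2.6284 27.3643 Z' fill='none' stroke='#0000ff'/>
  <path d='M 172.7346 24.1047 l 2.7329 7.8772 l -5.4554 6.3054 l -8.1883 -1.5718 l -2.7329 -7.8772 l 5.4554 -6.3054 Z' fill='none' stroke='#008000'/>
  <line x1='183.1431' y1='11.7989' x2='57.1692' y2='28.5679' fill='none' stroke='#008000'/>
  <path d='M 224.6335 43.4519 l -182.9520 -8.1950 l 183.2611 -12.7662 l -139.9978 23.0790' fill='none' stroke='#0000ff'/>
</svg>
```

Since the viewBox matches the mm dimensions, user units are millimetres directly. The only transform is the Y-flip y_m = 59.0173 − y_svg.

Shape 1 is a quadratic bezier drawn with `<path>`. Its stroke #008000 means score at S618, F2032. After flipping Y the toolpath is (58.0871,31.7382) → (105.9449,30.9486) → (147.1035,31.9400) → (181.5631,34.7124) → (209.3236,39.2659).

Shape 2 is a regular polygon drawn with `<path>`. Its stroke #0000ff means engrave at S281, F2861. After flipping Y the toolpath is (55.1635,21.3540) → (80.1759,32.7599) → (77.5475,5.3956) → (55.1635,21.3540), returning to the start.

Shape 3 is a regular polygon drawn with `<path>`. Its stroke #008000 means score at S618, F2032. After flipping Y the toolpath is (172.7346,34.9126) → (175.4675,27.0354) → (170.0121,20.7300) → (161.8238,22.3018) → (159.0909,30.1790) → (164.5463,36.4844) → (172.7346,34.9126), returning to the start.

Shape 4 is a line segment drawn with `<line>`. Its stroke #008000 means score at S618, F2032. After flipping Y the toolpath is (183.1431,47.2184) → (57.1692,30.4494).

Shape 5 is a open polyline drawn with `<path>`. Its stroke #0000ff means engrave at S281, F2861. After flipping Y the toolpath is (224.6335,15.5654) → (41.6815,23.7604) → (224.9426,36.5266) → (84.9448,13.4476).

G21
G90
G0 X58.0871 Y31.7382
M4 S618
G01 X105.9449 Y30.9486 F2032
G01 X147.1035 Y31.9400
G01 X181.5631 Y34.7124
G01 X209.3236 Y39.2659
M5
G0 X55.1635 Y21.3540
M4 S281
G01 X80.1759 Y32.7599 F2861
G01 X77.5475 Y5.3956
G01 X55.1635 Y21.3540
M5
G0 X172.7346 Y34.9126
M4 S618
G01 X175.4675 Y27.0354 F2032
G01 X170.0121 Y20.7300
G01 X161.8238 Y22.3018
G01 X159.0909 Y30.1790
G01 X164.5463 Y36.4844
G01 X172.7346 Y34.9126
M5
G0 X183.1431 Y47.2184
M4 S618
G01 X57.1692 Y30.4494 F2032
M5
G0 X224.6335 Y15.5654
M4 S281
G01 X41.6815 Y23.7604 F2861
G01 X224.9426 Y36.5266
G01 X84.9448 Y13.4476
M5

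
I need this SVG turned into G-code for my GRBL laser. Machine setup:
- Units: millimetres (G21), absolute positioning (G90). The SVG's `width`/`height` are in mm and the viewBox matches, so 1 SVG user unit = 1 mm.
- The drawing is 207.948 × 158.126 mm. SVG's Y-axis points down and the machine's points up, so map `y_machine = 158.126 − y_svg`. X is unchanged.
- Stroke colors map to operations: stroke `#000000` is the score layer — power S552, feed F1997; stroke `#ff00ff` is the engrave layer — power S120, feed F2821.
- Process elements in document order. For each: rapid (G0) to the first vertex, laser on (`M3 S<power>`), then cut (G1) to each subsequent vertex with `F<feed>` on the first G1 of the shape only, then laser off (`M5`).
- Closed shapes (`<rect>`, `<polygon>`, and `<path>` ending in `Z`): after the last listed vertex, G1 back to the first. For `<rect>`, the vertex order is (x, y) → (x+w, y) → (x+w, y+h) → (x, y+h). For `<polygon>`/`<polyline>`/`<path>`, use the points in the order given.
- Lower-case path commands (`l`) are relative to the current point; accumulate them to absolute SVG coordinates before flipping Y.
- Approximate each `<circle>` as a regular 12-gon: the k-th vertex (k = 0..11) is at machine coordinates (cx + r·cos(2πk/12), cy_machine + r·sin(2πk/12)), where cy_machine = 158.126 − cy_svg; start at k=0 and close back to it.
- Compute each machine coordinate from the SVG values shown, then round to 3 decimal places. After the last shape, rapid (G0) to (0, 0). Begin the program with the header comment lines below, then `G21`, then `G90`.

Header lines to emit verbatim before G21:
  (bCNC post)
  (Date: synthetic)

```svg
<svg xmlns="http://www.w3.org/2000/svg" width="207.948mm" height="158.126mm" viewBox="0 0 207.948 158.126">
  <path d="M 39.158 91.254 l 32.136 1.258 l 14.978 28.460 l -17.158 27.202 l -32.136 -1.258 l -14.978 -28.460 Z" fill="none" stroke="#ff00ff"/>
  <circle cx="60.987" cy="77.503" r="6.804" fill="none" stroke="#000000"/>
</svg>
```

(bCNC post)
(Date: synthetic)
G21
G90
G0 X39.158 Y66.872
M3 S120
G1 X71.294 Y65.614 F2821
G1 X86.272 Y37.154
G1 X69.114 Y9.952
G1 X36.978 Y11.210
G1 X22.000 Y39.670
G1 X39.158 Y66.872
M5
G0 X67.791 Y80.623
M3 S552
G1 X66.879 Y84.025 F1997
G1 X64.389 Y86.515
G1 X60.987 Y87.427
G1 X57.585 Y86.515
G1 X55.095 Y84.025
G1 X54.183 Y80.623
G1 X55.095 Y77.221
G1 X57.585 Y74.731
G1 X60.987 Y73.819
G1 X64.389 Y74.731
G1 X66.879 Y77.221
G1 X67.791 Y80.623
M5
G0 X0.000 Y0.000

Since the viewBox matches the mm dimensions, user units are millimetres directly. The only transform is the Y-flip y_m = 158.126 − y_svg.

Shape 1 is a regular polygon drawn with `<path>`. Its stroke #ff00ff means engrave at S120, F2821. After flipping Y the toolpath is (39.158,66.872) → (71.294,65.614) → (86.272,37.154) → (69.114,9.952) → (36.978,11.210) → (22.000,39.670) → (39.158,66.872), returning to the start.

Shape 2 is a circle drawn with `<circle>`. Its stroke #000000 means score at S552, F1997. After flipping Y the toolpath is (67.791,80.623) → (66.879,84.025) → (64.389,86.515) → (60.987,87.427) → (57.585,86.515) → (55.095,84.025) → (54.183,80.623) → (55.095,77.221) → (57.585,74.731) → (60.987,73.819) → (64.389,74.731) → (66.879,77.221) → (67.791,80.623), returning to the start.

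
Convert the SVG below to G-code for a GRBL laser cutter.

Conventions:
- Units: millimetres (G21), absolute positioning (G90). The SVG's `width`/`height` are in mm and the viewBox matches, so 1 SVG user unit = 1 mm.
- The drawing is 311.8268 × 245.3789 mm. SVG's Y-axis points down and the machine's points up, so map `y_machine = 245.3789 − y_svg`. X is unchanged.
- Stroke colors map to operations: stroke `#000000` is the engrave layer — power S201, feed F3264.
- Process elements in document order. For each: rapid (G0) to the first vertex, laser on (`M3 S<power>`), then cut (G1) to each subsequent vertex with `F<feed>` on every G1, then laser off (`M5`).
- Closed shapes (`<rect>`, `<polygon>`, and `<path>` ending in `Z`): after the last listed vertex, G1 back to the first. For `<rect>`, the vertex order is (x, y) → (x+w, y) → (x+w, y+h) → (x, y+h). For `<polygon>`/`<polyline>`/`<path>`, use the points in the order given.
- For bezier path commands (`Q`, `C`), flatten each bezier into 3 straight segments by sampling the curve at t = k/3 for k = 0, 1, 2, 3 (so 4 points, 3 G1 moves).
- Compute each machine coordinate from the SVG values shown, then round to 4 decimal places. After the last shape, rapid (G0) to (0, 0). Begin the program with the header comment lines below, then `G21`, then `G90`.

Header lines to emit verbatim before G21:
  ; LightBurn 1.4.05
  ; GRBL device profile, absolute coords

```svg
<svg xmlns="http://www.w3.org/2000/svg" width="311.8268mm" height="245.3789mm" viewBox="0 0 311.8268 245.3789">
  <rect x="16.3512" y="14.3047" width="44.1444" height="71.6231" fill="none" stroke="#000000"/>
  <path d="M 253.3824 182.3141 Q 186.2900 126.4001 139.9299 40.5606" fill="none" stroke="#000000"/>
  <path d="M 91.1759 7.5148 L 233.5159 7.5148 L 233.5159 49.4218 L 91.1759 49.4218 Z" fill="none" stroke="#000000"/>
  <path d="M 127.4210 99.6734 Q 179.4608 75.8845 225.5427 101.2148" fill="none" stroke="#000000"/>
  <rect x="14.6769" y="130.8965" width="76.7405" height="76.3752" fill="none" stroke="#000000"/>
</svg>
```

1 u = 1 mm; y_m = 245.3789 − y.

[1] `<rect>` rectangle, #000000→engrave S201 F3264: (16.3512,231.0742) → (60.4956,231.0742) → (60.4956,159.4511) → (16.3512,159.4511) → (16.3512,231.0742) (closed)

[2] `<path>` quadratic bezier, #000000→engrave S201 F3264: (253.3824,63.0648) → (210.9577,103.6659) → (173.1402,150.9170) → (139.9299,204.8183)

[3] `<path>` rectangle, #000000→engrave S201 F3264: (91.1759,237.8641) → (233.5159,237.8641) → (233.5159,195.9571) → (91.1759,195.9571) → (91.1759,237.8641) (closed)

[4] `<path>` quadratic bezier, #000000→engrave S201 F3264: (127.4210,145.7055) → (161.4522,156.1071) → (194.1594,155.5933) → (225.5427,144.1641)

[5] `<rect>` rectangle, #000000→engrave S201 F3264: (14.6769,114.4824) → (91.4174,114.4824) → (91.4174,38.1072) → (14.6769,38.1072) → (14.6769,114.4824) (closed)

; LightBurn 1.4.05
; GRBL device profile, absolute coords
G21
G90
G0 X16.3512 Y231.0742
M3 S201
G1 X60.4956 Y231.0742 F3264
G1 X60.4956 Y159.4511 F3264
G1 X16.3512 Y159.4511 F3264
G1 X16.3512 Y231.0742 F3264
M5
G0 X253.3824 Y63.0648
M3 S201
G1 X210.9577 Y103.6659 F3264
G1 X173.1402 Y150.9170 F3264
G1 X139.9299 Y204.8183 F3264
M5
G0 X91.1759 Y237.8641
M3 S201
G1 X233.5159 Y237.8641 F3264
G1 X233.5159 Y195.9571 F3264
G1 X91.1759 Y195.9571 F3264
G1 X91.1759 Y237.8641 F3264
M5
G0 X127.4210 Y145.7055
M3 S201
G1 X161.4522 Y156.1071 F3264
G1 X194.1594 Y155.5933 F3264
G1 X225.5427 Y144.1641 F3264
M5
G0 X14.6769 Y114.4824
M3 S201
G1 X91.4174 Y114.4824 F3264
G1 X91.4174 Y38.1072 F3264
G1 X14.6769 Y38.1072 F3264
G1 X14.6769 Y114.4824 F3264
M5
G0 X0.0000 Y0.0000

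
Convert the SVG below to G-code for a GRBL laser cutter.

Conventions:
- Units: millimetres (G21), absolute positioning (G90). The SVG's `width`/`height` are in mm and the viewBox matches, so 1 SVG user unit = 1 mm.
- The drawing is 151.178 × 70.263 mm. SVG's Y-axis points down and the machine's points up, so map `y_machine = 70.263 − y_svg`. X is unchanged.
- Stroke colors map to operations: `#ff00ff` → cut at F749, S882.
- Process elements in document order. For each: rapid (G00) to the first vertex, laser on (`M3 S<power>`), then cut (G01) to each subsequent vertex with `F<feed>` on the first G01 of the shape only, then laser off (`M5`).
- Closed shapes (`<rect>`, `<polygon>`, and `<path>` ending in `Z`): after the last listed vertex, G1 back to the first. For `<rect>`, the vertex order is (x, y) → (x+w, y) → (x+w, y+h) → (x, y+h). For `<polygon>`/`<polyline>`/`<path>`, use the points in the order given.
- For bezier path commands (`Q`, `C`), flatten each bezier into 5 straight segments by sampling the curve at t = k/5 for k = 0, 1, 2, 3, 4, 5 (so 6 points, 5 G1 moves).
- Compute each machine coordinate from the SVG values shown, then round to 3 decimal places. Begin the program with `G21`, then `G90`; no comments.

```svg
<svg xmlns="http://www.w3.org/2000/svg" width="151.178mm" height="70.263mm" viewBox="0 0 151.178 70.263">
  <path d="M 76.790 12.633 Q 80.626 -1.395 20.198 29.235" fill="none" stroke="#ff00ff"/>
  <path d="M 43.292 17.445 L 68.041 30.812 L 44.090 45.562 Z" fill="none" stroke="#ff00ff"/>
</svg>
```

Since the viewBox matches the mm dimensions, user units are millimetres directly. The only transform is the Y-flip y_m = 70.263 − y_svg.

Shape 1 is a quadratic bezier drawn with `<path>`. Its stroke #ff00ff means cut at S882, F749. After flipping Y the toolpath is (76.790,57.630) → (75.754,61.455) → (69.577,61.707) → (58.258,58.387) → (41.799,51.494) → (20.198,41.028).

Shape 2 is a regular polygon drawn with `<path>`. Its stroke #ff00ff means cut at S882, F749. After flipping Y the toolpath is (43.292,52.818) → (68.041,39.451) → (44.090,24.701) → (43.292,52.818), returning to the start.

G21
G90
G00 X76.790 Y57.630
M3 S882
G01 X75.754 Y61.455 F749
G01 X69.577 Y61.707
G01 X58.258 Y58.387
G01 X41.799 Y51.494
G01 X20.198 Y41.028
M5
G00 X43.292 Y52.818
M3 S882
G01 X68.041 Y39.451 F749
G01 X44.090 Y24.701
G01 X43.292 Y52.818
M5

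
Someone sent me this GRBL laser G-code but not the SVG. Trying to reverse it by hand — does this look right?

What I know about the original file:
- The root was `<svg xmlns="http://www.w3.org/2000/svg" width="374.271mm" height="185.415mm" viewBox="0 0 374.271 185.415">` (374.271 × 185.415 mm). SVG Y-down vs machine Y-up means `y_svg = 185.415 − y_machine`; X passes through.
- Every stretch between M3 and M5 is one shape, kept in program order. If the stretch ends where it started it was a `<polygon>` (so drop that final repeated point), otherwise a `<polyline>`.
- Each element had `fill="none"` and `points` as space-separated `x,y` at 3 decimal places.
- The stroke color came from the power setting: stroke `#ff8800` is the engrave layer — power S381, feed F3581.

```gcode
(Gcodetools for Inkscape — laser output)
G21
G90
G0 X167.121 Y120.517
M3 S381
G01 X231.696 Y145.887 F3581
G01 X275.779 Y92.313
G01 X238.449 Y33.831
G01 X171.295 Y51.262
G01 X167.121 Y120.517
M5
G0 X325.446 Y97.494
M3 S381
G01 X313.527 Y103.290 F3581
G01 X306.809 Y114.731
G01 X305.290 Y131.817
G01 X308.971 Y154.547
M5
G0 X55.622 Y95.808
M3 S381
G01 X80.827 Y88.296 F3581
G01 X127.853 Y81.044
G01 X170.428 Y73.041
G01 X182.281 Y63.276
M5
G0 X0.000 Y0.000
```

<svg xmlns="http://www.w3.org/2000/svg" width="374.271mm" height="185.415mm" viewBox="0 0 374.271 185.415">
  <polygon points="167.121,64.898 231.696,39.528 275.779,93.102 238.449,151.584 171.295,134.153" fill="none" stroke="#ff8800"/>
  <polyline points="325.446,87.921 313.527,82.125 306.809,70.684 305.290,53.598 308.971,30.868" fill="none" stroke="#ff8800"/>
  <polyline points="55.622,89.607 80.827,97.119 127.853,104.371 170.428,112.374 182.281,122.139" fill="none" stroke="#ff8800"/>
</svg>

Machine Y-up, SVG Y-down with viewBox height 185.415, so y_svg = 185.415 − y_machine; X carries over. Every run uses S381, so all elements get stroke `#ff8800` (engrave).

Run 1: The run returns to its start, so emit a `<polygon>` with points (Y-flipped): 167.121,64.898 231.696,39.528 275.779,93.102 238.449,151.584 171.295,134.153.

Run 2: The run is open, so emit a `<polyline>` with points (Y-flipped): 325.446,87.921 313.527,82.125 306.809,70.684 305.290,53.598 308.971,30.868.

Run 3: The run is open, so emit a `<polyline>` with points (Y-flipped): 55.622,89.607 80.827,97.119 127.853,104.371 170.428,112.374 182.281,122.139.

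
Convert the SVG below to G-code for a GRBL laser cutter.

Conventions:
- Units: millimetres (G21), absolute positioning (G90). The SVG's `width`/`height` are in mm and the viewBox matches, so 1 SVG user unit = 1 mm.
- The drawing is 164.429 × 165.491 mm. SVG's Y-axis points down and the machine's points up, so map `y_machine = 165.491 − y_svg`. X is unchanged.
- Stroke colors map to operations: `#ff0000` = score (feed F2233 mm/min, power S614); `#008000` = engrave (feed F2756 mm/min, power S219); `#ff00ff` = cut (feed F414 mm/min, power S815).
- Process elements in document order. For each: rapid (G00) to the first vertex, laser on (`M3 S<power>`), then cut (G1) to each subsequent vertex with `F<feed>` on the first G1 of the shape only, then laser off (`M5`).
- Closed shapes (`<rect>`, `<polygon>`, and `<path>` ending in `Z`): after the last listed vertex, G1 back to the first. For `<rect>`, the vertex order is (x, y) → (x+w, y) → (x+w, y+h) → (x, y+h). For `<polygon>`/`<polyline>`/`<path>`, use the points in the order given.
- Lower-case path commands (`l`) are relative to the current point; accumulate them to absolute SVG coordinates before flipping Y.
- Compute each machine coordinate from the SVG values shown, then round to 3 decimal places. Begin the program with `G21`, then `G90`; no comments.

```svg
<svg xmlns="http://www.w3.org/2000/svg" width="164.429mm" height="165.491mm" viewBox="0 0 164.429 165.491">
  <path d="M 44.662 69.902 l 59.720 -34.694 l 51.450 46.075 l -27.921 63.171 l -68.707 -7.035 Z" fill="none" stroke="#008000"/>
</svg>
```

Since the viewBox matches the mm dimensions, user units are millimetres directly. The only transform is the Y-flip y_m = 165.491 − y_svg.

Shape 1 is a regular polygon drawn with `<path>`. Its stroke #008000 means engrave at S219, F2756. After flipping Y the toolpath is (44.662,95.589) → (104.382,130.283) → (155.832,84.208) → (127.911,21.037) → (59.204,28.072) → (44.662,95.589), returning to the start.

G21
G90
G00 X44.662 Y95.589
M3 S219
G1 X104.382 Y130.283 F2756
G1 X155.832 Y84.208
G1 X127.911 Y21.037
G1 X59.204 Y28.072
G1 X44.662 Y95.589
M5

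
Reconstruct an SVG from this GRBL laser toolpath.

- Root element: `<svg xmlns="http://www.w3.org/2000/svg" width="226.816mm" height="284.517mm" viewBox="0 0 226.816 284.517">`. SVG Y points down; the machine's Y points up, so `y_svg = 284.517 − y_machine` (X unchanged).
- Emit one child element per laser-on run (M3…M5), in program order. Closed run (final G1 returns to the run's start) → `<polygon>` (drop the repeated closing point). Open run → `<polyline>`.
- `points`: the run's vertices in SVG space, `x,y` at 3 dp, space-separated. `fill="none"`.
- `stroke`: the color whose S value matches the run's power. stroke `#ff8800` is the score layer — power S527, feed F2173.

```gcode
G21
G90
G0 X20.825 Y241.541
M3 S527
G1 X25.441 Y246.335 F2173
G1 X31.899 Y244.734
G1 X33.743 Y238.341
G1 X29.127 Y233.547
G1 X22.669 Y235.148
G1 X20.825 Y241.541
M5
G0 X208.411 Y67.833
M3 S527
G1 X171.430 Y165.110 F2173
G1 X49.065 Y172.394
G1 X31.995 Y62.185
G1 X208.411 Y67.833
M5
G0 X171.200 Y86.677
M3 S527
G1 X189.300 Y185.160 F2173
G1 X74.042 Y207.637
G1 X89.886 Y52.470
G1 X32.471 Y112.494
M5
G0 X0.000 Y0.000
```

Machine Y-up, SVG Y-down with viewBox height 284.517, so y_svg = 284.517 − y_machine; X carries over. Every run uses S527, so all elements get stroke `#ff8800` (score).

Run 1: The run returns to its start, so emit a `<polygon>` with points (Y-flipped): 20.825,42.976 25.441,38.182 31.899,39.783 33.743,46.176 29.127,50.970 22.669,49.369.

Run 2: The run returns to its start, so emit a `<polygon>` with points (Y-flipped): 208.411,216.684 171.430,119.407 49.065,112.123 31.995,222.332.

Run 3: The run is open, so emit a `<polyline>` with points (Y-flipped): 171.200,197.840 189.300,99.357 74.042,76.880 89.886,232.047 32.471,172.023.

<svg xmlns="http://www.w3.org/2000/svg" width="226.816mm" height="284.517mm" viewBox="0 0 226.816 284.517">
  <polygon points="20.825,42.976 25.441,38.182 31.899,39.783 33.743,46.176 29.127,50.970 22.669,49.369" fill="none" stroke="#ff8800"/>
  <polygon points="208.411,216.684 171.430,119.407 49.065,112.123 31.995,222.332" fill="none" stroke="#ff8800"/>
  <polyline points="171.200,197.840 189.300,99.357 74.042,76.880 89.886,232.047 32.471,172.023" fill="none" stroke="#ff8800"/>
</svg>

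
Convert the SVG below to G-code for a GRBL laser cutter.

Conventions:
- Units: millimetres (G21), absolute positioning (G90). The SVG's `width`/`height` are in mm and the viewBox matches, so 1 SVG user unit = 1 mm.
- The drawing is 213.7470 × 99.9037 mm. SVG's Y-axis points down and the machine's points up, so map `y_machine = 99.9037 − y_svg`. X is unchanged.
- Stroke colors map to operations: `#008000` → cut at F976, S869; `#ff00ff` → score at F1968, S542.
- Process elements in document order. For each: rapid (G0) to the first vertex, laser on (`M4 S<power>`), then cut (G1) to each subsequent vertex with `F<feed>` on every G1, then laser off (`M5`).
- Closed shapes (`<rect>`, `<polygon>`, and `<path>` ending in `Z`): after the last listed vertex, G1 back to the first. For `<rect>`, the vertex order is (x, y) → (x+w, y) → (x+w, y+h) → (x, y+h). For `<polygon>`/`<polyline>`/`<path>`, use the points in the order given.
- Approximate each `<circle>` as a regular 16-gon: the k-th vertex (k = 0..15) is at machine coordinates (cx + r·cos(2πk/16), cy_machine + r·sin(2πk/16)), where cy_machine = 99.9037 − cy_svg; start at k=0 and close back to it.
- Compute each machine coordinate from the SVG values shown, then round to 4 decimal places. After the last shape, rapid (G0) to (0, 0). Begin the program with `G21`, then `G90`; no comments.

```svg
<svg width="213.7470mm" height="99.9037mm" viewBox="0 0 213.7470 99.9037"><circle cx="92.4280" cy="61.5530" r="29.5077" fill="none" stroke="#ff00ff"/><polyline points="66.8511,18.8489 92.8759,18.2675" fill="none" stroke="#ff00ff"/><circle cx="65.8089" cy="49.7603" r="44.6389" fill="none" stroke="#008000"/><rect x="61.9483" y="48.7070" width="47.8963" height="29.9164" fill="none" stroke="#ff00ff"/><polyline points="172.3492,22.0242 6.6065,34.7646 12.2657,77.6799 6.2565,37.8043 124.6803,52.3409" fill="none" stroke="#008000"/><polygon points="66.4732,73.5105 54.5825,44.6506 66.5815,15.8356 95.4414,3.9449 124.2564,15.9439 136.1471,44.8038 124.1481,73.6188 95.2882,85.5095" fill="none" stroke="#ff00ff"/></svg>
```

Since the viewBox matches the mm dimensions, user units are millimetres directly. The only transform is the Y-flip y_m = 99.9037 − y_svg.

Shape 1 is a circle drawn with `<circle>`. Its stroke #ff00ff means score at S542, F1968. After flipping Y the toolpath is (121.9357,38.3507) → (119.6896,49.6428) → (113.2931,59.2158) → (103.7201,65.6123) → (92.4280,67.8584) → (81.1359,65.6123) → (71.5629,59.2158) → (65.1664,49.6428) → (62.9203,38.3507) → (65.1664,27.0586) → (71.5629,17.4856) → (81.1359,11.0891) → (92.4280,8.8430) → (103.7201,11.0891) → (113.2931,17.4856) → (119.6896,27.0586) → (121.9357,38.3507), returning to the start.

Shape 2 is a line segment drawn with `<polyline>`. Its stroke #ff00ff means score at S542, F1968. After flipping Y the toolpath is (66.8511,81.0548) → (92.8759,81.6362).

Shape 3 is a circle drawn with `<circle>`. Its stroke #008000 means cut at S869, F976. After flipping Y the toolpath is (110.4478,50.1434) → (107.0499,67.2260) → (97.3734,81.7079) → (82.8915,91.3844) → (65.8089,94.7823) → (48.7263,91.3844) → (34.2444,81.7079) → (24.5679,67.2260) → (21.1700,50.1434) → (24.5679,33.0608) → (34.2444,18.5789) → (48.7263,8.9024) → (65.8089,5.5045) → (82.8915,8.9024) → (97.3734,18.5789) → (107.0499,33.0608) → (110.4478,50.1434), returning to the start.

Shape 4 is a rectangle drawn with `<rect>`. Its stroke #ff00ff means score at S542, F1968. After flipping Y the toolpath is (61.9483,51.1967) → (109.8446,51.1967) → (109.8446,21.2803) → (61.9483,21.2803) → (61.9483,51.1967), returning to the start.

Shape 5 is a open polyline drawn with `<polyline>`. Its stroke #008000 means cut at S869, F976. After flipping Y the toolpath is (172.3492,77.8795) → (6.6065,65.1391) → (12.2657,22.2238) → (6.2565,62.0994) → (124.6803,47.5628).

Shape 6 is a regular polygon drawn with `<polygon>`. Its stroke #ff00ff means score at S542, F1968. After flipping Y the toolpath is (66.4732,26.3932) → (54.5825,55.2531) → (66.5815,84.0681) → (95.4414,95.9588) → (124.2564,83.9598) → (136.1471,55.0999) → (124.1481,26.2849) → (95.2882,14.3942) → (66.4732,26.3932), returning to the start.

G21
G90
G0 X121.9357 Y38.3507
M4 S542
G1 X119.6896 Y49.6428 F1968
G1 X113.2931 Y59.2158 F1968
G1 X103.7201 Y65.6123 F1968
G1 X92.4280 Y67.8584 F1968
G1 X81.1359 Y65.6123 F1968
G1 X71.5629 Y59.2158 F1968
G1 X65.1664 Y49.6428 F1968
G1 X62.9203 Y38.3507 F1968
G1 X65.1664 Y27.0586 F1968
G1 X71.5629 Y17.4856 F1968
G1 X81.1359 Y11.0891 F1968
G1 X92.4280 Y8.8430 F1968
G1 X103.7201 Y11.0891 F1968
G1 X113.2931 Y17.4856 F1968
G1 X119.6896 Y27.0586 F1968
G1 X121.9357 Y38.3507 F1968
M5
G0 X66.8511 Y81.0548
M4 S542
G1 X92.8759 Y81.6362 F1968
M5
G0 X110.4478 Y50.1434
M4 S869
G1 X107.0499 Y67.2260 F976
G1 X97.3734 Y81.7079 F976
G1 X82.8915 Y91.3844 F976
G1 X65.8089 Y94.7823 F976
G1 X48.7263 Y91.3844 F976
G1 X34.2444 Y81.7079 F976
G1 X24.5679 Y67.2260 F976
G1 X21.1700 Y50.1434 F976
G1 X24.5679 Y33.0608 F976
G1 X34.2444 Y18.5789 F976
G1 X48.7263 Y8.9024 F976
G1 X65.8089 Y5.5045 F976
G1 X82.8915 Y8.9024 F976
G1 X97.3734 Y18.5789 F976
G1 X107.0499 Y33.0608 F976
G1 X110.4478 Y50.1434 F976
M5
G0 X61.9483 Y51.1967
M4 S542
G1 X109.8446 Y51.1967 F1968
G1 X109.8446 Y21.2803 F1968
G1 X61.9483 Y21.2803 F1968
G1 X61.9483 Y51.1967 F1968
M5
G0 X172.3492 Y77.8795
M4 S869
G1 X6.6065 Y65.1391 F976
G1 X12.2657 Y22.2238 F976
G1 X6.2565 Y62.0994 F976
G1 X124.6803 Y47.5628 F976
M5
G0 X66.4732 Y26.3932
M4 S542
G1 X54.5825 Y55.2531 F1968
G1 X66.5815 Y84.0681 F1968
G1 X95.4414 Y95.9588 F1968
G1 X124.2564 Y83.9598 F1968
G1 X136.1471 Y55.0999 F1968
G1 X124.1481 Y26.2849 F1968
G1 X95.2882 Y14.3942 F1968
G1 X66.4732 Y26.3932 F1968
M5
G0 X0.0000 Y0.0000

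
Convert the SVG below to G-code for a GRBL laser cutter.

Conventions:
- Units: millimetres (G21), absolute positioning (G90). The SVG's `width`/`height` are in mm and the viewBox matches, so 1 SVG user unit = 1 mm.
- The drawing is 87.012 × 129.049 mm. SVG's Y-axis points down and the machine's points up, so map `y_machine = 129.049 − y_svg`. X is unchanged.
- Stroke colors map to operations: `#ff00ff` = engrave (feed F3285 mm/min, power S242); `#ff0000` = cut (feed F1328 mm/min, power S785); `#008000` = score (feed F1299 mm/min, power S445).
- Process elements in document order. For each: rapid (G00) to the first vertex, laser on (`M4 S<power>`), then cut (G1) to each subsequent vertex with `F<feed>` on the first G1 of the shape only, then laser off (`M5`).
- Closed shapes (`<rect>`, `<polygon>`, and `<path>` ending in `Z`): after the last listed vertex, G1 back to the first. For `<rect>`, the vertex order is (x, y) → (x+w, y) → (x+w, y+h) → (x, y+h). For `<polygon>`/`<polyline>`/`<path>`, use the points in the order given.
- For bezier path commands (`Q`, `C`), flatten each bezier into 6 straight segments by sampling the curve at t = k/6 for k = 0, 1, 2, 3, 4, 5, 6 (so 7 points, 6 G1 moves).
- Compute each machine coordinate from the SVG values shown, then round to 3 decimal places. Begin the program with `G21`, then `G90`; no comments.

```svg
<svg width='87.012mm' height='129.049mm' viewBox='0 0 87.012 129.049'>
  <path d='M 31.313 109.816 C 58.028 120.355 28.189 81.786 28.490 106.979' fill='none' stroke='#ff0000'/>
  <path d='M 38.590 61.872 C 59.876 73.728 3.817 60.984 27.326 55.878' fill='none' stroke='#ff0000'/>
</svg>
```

G21
G90
G00 X31.313 Y19.233
M4 S785
G1 X40.359 Y17.533 F1328
G1 X42.388 Y20.883
G1 X39.807 Y26.147
G1 X35.025 Y30.189
G1 X30.450 Y29.876
G1 X28.490 Y22.070
M5
G00 X38.590 Y67.177
M4 S785
G1 X43.514 Y63.150 F1328
G1 X39.906 Y62.327
G1 X32.124 Y63.813
G1 X24.528 Y66.713
G1 X21.476 Y70.131
G1 X27.326 Y73.171
M5

Since the viewBox matches the mm dimensions, user units are millimetres directly. The only transform is the Y-flip y_m = 129.049 − y_svg.

Shape 1 is a cubic bezier drawn with `<path>`. Its stroke #ff0000 means cut at S785, F1328. After flipping Y the toolpath is (31.313,19.233) → (40.359,17.533) → (42.388,20.883) → (39.807,26.147) → (35.025,30.189) → (30.450,29.876) → (28.490,22.070).

Shape 2 is a cubic bezier drawn with `<path>`. Its stroke #ff0000 means cut at S785, F1328. After flipping Y the toolpath is (38.590,67.177) → (43.514,63.150) → (39.906,62.327) → (32.124,63.813) → (24.528,66.713) → (21.476,70.131) → (27.326,73.171).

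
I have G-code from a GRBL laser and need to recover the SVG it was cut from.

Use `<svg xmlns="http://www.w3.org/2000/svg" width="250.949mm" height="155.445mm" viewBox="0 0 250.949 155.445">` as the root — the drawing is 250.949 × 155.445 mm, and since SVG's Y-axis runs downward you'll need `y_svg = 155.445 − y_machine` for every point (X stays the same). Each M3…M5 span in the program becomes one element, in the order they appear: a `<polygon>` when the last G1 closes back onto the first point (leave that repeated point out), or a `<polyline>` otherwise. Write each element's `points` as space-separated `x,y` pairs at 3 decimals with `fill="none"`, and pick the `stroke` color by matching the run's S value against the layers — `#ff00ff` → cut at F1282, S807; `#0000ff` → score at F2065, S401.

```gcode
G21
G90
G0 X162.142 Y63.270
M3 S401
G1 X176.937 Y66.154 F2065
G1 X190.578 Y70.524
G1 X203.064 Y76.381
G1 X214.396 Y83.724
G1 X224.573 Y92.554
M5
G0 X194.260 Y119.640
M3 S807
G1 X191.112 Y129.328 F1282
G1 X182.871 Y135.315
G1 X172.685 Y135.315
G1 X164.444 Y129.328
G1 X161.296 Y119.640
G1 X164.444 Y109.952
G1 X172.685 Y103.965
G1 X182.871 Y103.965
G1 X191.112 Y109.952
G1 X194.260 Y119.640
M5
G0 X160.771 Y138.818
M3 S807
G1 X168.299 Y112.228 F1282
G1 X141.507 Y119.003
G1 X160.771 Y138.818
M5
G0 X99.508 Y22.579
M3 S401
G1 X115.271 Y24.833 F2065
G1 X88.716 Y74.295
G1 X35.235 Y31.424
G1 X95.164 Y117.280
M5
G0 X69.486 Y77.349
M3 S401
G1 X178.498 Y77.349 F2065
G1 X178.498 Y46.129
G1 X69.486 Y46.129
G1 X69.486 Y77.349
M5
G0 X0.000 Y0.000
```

<svg xmlns="http://www.w3.org/2000/svg" width="250.949mm" height="155.445mm" viewBox="0 0 250.949 155.445">
  <polyline points="162.142,92.175 176.937,89.291 190.578,84.921 203.064,79.064 214.396,71.721 224.573,62.891" fill="none" stroke="#0000ff"/>
  <polygon points="194.260,35.805 191.112,26.117 182.871,20.130 172.685,20.130 164.444,26.117 161.296,35.805 164.444,45.493 172.685,51.480 182.871,51.480 191.112,45.493" fill="none" stroke="#ff00ff"/>
  <polygon points="160.771,16.627 168.299,43.217 141.507,36.442" fill="none" stroke="#ff00ff"/>
  <polyline points="99.508,132.866 115.271,130.612 88.716,81.150 35.235,124.021 95.164,38.165" fill="none" stroke="#0000ff"/>
  <polygon points="69.486,78.096 178.498,78.096 178.498,109.316 69.486,109.316" fill="none" stroke="#0000ff"/>
</svg>

Each laser-on run becomes one SVG element. Flip Y back into SVG space with y_svg = 155.445 − y_machine.

Run 1: the run's S401 means `#0000ff` (score). The run is open, so emit a `<polyline>` with points (Y-flipped): 162.142,92.175 176.937,89.291 190.578,84.921 203.064,79.064 214.396,71.721 224.573,62.891.

Run 2: the run's S807 means `#ff00ff` (cut). The run returns to its start, so emit a `<polygon>` with points (Y-flipped): 194.260,35.805 191.112,26.117 182.871,20.130 172.685,20.130 164.444,26.117 161.296,35.805 164.444,45.493 172.685,51.480 182.871,51.480 191.112,45.493.

Run 3: S807 ⇒ cut layer `#ff00ff`. The run returns to its start, so emit a `<polygon>` with points (Y-flipped): 160.771,16.627 168.299,43.217 141.507,36.442.

Run 4: S401 ⇒ score layer `#0000ff`. The run is open, so emit a `<polyline>` with points (Y-flipped): 99.508,132.866 115.271,130.612 88.716,81.150 35.235,124.021 95.164,38.165.

Run 5: the run's S401 means `#0000ff` (score). The run returns to its start, so emit a `<polygon>` with points (Y-flipped): 69.486,78.096 178.498,78.096 178.498,109.316 69.486,109.316.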